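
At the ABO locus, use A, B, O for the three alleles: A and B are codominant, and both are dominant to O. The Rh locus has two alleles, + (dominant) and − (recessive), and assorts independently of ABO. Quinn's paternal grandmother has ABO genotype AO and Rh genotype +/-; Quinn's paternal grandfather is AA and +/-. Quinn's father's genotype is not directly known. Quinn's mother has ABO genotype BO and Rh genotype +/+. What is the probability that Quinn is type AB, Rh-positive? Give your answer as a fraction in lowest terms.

3/8

Quinn's father's ABO genotype from AO × AA: 1/2 AA, 1/2 AO.
Crossing each possibility with the mother BO and summing P(type AB): 1/2·1/2 + 1/2·1/4 = 3/8.
Similarly for Rh via the father's Rh distribution: P(Rh+) = 1.
Independent loci: 3/8 × 1 = 3/8.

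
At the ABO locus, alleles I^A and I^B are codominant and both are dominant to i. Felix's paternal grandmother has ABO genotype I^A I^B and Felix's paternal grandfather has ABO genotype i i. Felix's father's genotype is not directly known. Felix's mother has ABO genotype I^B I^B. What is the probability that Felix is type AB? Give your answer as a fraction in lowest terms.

1/4

Felix's father's ABO genotype from I^A I^B × i i: 1/2 I^A i, 1/2 I^B i.
Crossing each possibility with the mother I^B I^B and summing P(type AB): 1/2·1/2 + 1/2·0 = 1/4.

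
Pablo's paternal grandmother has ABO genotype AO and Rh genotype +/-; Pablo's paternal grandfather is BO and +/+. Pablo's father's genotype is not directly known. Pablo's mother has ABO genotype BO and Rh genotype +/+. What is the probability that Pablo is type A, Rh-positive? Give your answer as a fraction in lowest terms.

1/8

Pablo's father's ABO genotype from AO × BO: 1/4 AB, 1/4 AO, 1/4 BO, 1/4 OO.
Crossing each possibility with the mother BO and summing P(type A): 1/4·1/4 + 1/4·1/4 + 1/4·0 + 1/4·0 = 1/8.
Similarly for Rh via the father's Rh distribution: P(Rh+) = 1.
Independent loci: 1/8 × 1 = 1/8.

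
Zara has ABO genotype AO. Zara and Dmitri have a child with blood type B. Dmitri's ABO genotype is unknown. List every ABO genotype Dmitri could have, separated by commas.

AB, BB, BO

For each candidate genotype of Dmitri, check whether crossing it with AO can produce every observed child phenotype.
  AA → possible child types {A} ✗
  AB → possible child types {A, B, AB} ✓
  AO → possible child types {O, A} ✗
  BB → possible child types {B, AB} ✓
  BO → possible child types {O, A, B, AB} ✓
  OO → possible child types {O, A} ✗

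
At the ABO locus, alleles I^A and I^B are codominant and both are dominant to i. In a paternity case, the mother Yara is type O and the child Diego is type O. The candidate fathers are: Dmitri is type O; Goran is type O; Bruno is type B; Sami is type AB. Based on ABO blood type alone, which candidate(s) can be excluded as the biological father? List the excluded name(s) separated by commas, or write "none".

Sami

A candidate is excluded only if no genotype consistent with his phenotype could produce a type O child with a type O mother.
Sami (type AB): no genotype consistent with that phenotype can produce a type-O child with a type-O mother.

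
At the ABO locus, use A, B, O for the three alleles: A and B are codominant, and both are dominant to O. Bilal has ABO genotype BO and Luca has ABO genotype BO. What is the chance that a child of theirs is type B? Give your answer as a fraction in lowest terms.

ABO cross BO × BO → offspring phenotypes: 1/4 O, 3/4 B.
So P(type B) = 3/4.

3/4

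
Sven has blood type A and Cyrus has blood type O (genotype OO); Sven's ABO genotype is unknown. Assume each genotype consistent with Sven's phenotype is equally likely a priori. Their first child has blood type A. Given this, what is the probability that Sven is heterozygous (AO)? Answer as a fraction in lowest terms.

Possible genotypes: Sven ∈ {AA, AO}; Cyrus ∈ {OO}.
Weight each parental genotype pair by prior × P(type-A child):
  AA × OO: posterior weight 2/3.
  AO × OO: posterior weight 1/3.
Sum the posterior weight over pairs where Sven is AO: 1/3.

1/3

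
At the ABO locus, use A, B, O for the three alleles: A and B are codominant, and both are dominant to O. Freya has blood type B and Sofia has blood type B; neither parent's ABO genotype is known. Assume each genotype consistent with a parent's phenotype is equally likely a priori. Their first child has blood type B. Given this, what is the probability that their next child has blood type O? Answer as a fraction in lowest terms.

1/20

Possible genotypes: Freya ∈ {BB, BO}; Sofia ∈ {BB, BO}.
Weight each parental genotype pair by prior × P(type-B child):
  BB × BB: posterior weight 4/15; P(next child type O) = 0.
  BB × BO: posterior weight 4/15; P(next child type O) = 0.
  BO × BB: posterior weight 4/15; P(next child type O) = 0.
  BO × BO: posterior weight 1/5; P(next child type O) = 1/4.
Weighted sum = 1/20.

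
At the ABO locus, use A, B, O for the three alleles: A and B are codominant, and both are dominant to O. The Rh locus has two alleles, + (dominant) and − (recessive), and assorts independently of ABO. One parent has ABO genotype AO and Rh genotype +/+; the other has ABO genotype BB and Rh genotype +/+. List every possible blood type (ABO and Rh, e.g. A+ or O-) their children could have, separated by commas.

B+, AB+

Gametes from AO × BB give offspring ABO genotypes AB, BO, i.e. phenotypes B, AB.
Rh cross +/+ × +/+ → phenotypes Rh+.
Combining independently: B+, AB+.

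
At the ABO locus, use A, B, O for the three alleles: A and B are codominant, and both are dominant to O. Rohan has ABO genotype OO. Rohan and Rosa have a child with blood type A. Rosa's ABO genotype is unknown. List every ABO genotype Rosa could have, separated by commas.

For each candidate genotype of Rosa, check whether crossing it with OO can produce every observed child phenotype.
  AA → possible child types {A} ✓
  AB → possible child types {A, B} ✓
  AO → possible child types {O, A} ✓
  BB → possible child types {B} ✗
  BO → possible child types {O, B} ✗
  OO → possible child types {O} ✗

AA, AB, AO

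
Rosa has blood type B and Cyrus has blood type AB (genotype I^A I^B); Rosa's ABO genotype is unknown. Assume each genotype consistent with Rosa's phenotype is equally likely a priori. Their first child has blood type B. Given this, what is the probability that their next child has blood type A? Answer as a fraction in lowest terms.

Possible genotypes: Rosa ∈ {I^B I^B, I^B i}; Cyrus ∈ {I^A I^B}.
Weight each parental genotype pair by prior × P(type-B child):
  I^B I^B × I^A I^B: posterior weight 1/2; P(next child type A) = 0.
  I^B i × I^A I^B: posterior weight 1/2; P(next child type A) = 1/4.
Weighted sum = 1/8.

1/8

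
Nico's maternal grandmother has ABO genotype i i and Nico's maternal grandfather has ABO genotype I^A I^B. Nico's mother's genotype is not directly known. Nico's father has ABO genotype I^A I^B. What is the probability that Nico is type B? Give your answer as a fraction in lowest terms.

3/8

Nico's mother's ABO genotype from i i × I^A I^B: 1/2 I^A i, 1/2 I^B i.
Crossing each possibility with the father I^A I^B and summing P(type B): 1/2·1/4 + 1/2·1/2 = 3/8.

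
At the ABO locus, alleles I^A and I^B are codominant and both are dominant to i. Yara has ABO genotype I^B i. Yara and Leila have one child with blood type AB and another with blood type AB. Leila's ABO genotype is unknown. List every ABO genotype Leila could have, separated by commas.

I^A I^A, I^A I^B, I^A i

For each candidate genotype of Leila, check whether crossing it with I^B i can produce every observed child phenotype.
  I^A I^A → possible child types {A, AB} ✓
  I^A I^B → possible child types {A, B, AB} ✓
  I^A i → possible child types {O, A, B, AB} ✓
  I^B I^B → possible child types {B} ✗
  I^B i → possible child types {O, B} ✗
  i i → possible child types {O, B} ✗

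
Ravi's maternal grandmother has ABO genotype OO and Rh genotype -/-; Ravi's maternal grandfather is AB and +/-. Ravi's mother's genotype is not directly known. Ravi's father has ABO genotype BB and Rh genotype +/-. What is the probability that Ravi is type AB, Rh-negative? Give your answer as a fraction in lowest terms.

Ravi's mother's ABO genotype from OO × AB: 1/2 AO, 1/2 BO.
Crossing each possibility with the father BB and summing P(type AB): 1/2·1/2 + 1/2·0 = 1/4.
Similarly for Rh via the mother's Rh distribution: P(Rh-) = 3/8.
Independent loci: 1/4 × 3/8 = 3/32.

3/32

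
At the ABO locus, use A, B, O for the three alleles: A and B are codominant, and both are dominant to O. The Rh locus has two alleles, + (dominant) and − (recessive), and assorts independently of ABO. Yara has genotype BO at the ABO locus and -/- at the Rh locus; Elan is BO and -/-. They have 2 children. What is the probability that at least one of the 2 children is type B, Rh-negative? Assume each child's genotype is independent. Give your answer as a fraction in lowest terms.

15/16

ABO cross BO × BO → 1/4 O, 3/4 B.
Rh cross -/- × -/- → 1 Rh-; so P(type B, Rh-negative) = 3/4 × 1 = 3/4 per child.
P(none) = (1/4)^2 = 1/16; P(at least one) = 1 − 1/16 = 15/16.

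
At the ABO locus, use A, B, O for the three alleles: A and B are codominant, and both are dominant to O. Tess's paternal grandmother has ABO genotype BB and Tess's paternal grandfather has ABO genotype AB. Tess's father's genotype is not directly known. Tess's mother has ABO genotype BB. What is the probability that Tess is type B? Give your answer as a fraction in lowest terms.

Tess's father's ABO genotype from BB × AB: 1/2 AB, 1/2 BB.
Crossing each possibility with the mother BB and summing P(type B): 1/2·1/2 + 1/2·1 = 3/4.

3/4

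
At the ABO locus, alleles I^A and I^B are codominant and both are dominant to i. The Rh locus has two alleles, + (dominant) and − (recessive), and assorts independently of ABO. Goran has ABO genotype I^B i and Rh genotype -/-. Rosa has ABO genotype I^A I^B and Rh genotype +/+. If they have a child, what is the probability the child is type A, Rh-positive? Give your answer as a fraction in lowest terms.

1/4

ABO cross I^B i × I^A I^B → offspring phenotypes: 1/4 A, 1/2 B, 1/4 AB.
Rh cross -/- × +/+ → 1 Rh+.
Independent loci: P(type A, Rh-positive) = 1/4 × 1 = 1/4.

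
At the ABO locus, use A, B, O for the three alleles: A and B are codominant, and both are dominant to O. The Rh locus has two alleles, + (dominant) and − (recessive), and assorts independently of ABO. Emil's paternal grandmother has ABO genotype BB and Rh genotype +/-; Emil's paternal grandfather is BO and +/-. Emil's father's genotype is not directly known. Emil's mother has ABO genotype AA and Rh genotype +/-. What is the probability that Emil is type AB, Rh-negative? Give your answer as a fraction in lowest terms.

3/16

Emil's father's ABO genotype from BB × BO: 1/2 BB, 1/2 BO.
Crossing each possibility with the mother AA and summing P(type AB): 1/2·1 + 1/2·1/2 = 3/4.
Similarly for Rh via the father's Rh distribution: P(Rh-) = 1/4.
Independent loci: 3/4 × 1/4 = 3/16.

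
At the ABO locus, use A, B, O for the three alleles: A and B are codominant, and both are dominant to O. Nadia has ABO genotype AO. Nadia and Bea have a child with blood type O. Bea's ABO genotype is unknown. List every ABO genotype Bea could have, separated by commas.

AO, BO, OO

For each candidate genotype of Bea, check whether crossing it with AO can produce every observed child phenotype.
  AA → possible child types {A} ✗
  AB → possible child types {A, B, AB} ✗
  AO → possible child types {O, A} ✓
  BB → possible child types {B, AB} ✗
  BO → possible child types {O, A, B, AB} ✓
  OO → possible child types {O, A} ✓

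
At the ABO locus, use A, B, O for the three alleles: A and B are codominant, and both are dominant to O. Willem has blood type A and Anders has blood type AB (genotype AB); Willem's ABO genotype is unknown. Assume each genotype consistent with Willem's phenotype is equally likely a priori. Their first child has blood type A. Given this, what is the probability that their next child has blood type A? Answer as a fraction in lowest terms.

1/2

Possible genotypes: Willem ∈ {AA, AO}; Anders ∈ {AB}.
Weight each parental genotype pair by prior × P(type-A child):
  AA × AB: posterior weight 1/2; P(next child type A) = 1/2.
  AO × AB: posterior weight 1/2; P(next child type A) = 1/2.
Weighted sum = 1/2.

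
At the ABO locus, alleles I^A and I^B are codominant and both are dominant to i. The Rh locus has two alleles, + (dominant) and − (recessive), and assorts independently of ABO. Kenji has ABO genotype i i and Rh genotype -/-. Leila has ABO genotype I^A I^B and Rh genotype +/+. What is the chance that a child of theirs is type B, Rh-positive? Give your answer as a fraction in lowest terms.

ABO cross i i × I^A I^B → offspring phenotypes: 1/2 A, 1/2 B.
Rh cross -/- × +/+ → 1 Rh+.
Independent loci: P(type B, Rh-positive) = 1/2 × 1 = 1/2.

1/2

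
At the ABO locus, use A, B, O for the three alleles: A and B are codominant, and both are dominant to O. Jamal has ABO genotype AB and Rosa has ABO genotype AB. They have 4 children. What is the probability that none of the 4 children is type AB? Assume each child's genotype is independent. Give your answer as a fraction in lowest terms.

ABO cross AB × AB → 1/4 A, 1/4 B, 1/2 AB.
So P(type AB) = 1/2 per child.
P(not type AB) = 1/2 for one child; (1/2)^4 = 1/16.

1/16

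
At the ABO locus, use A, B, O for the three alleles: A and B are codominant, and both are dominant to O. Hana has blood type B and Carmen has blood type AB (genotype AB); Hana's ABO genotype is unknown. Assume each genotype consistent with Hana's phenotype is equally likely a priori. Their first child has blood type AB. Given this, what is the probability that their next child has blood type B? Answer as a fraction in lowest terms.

Possible genotypes: Hana ∈ {BB, BO}; Carmen ∈ {AB}.
Weight each parental genotype pair by prior × P(type-AB child):
  BB × AB: posterior weight 2/3; P(next child type B) = 1/2.
  BO × AB: posterior weight 1/3; P(next child type B) = 1/2.
Weighted sum = 1/2.

1/2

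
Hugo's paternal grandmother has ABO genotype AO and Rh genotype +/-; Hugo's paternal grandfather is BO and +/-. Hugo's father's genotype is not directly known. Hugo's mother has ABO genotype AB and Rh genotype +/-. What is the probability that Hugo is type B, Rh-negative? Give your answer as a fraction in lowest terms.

Hugo's father's ABO genotype from AO × BO: 1/4 AB, 1/4 AO, 1/4 BO, 1/4 OO.
Crossing each possibility with the mother AB and summing P(type B): 1/4·1/4 + 1/4·1/4 + 1/4·1/2 + 1/4·1/2 = 3/8.
Similarly for Rh via the father's Rh distribution: P(Rh-) = 1/4.
Independent loci: 3/8 × 1/4 = 3/32.

3/32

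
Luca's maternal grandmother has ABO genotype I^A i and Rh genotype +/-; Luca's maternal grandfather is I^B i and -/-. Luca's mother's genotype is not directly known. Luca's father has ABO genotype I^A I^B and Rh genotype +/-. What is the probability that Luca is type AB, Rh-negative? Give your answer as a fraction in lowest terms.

3/32

Luca's mother's ABO genotype from I^A i × I^B i: 1/4 I^A I^B, 1/4 I^A i, 1/4 I^B i, 1/4 i i.
Crossing each possibility with the father I^A I^B and summing P(type AB): 1/4·1/2 + 1/4·1/4 + 1/4·1/4 + 1/4·0 = 1/4.
Similarly for Rh via the mother's Rh distribution: P(Rh-) = 3/8.
Independent loci: 1/4 × 3/8 = 3/32.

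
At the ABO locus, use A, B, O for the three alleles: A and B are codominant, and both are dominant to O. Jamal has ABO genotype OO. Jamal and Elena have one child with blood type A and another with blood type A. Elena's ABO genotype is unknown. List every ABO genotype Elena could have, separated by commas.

For each candidate genotype of Elena, check whether crossing it with OO can produce every observed child phenotype.
  AA → possible child types {A} ✓
  AB → possible child types {A, B} ✓
  AO → possible child types {O, A} ✓
  BB → possible child types {B} ✗
  BO → possible child types {O, B} ✗
  OO → possible child types {O} ✗

AA, AB, AO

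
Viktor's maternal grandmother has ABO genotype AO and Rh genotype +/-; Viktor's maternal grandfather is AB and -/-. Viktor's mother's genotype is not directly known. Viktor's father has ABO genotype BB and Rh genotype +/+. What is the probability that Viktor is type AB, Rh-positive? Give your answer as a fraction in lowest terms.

1/2

Viktor's mother's ABO genotype from AO × AB: 1/4 AA, 1/4 AB, 1/4 AO, 1/4 BO.
Crossing each possibility with the father BB and summing P(type AB): 1/4·1 + 1/4·1/2 + 1/4·1/2 + 1/4·0 = 1/2.
Similarly for Rh via the mother's Rh distribution: P(Rh+) = 1.
Independent loci: 1/2 × 1 = 1/2.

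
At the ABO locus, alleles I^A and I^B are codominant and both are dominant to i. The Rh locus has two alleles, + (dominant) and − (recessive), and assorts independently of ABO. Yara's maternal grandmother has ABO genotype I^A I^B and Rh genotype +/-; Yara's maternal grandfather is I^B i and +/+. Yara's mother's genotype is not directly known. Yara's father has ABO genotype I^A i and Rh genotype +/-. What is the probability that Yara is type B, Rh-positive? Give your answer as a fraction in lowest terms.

7/32

Yara's mother's ABO genotype from I^A I^B × I^B i: 1/4 I^A I^B, 1/4 I^A i, 1/4 I^B I^B, 1/4 I^B i.
Crossing each possibility with the father I^A i and summing P(type B): 1/4·1/4 + 1/4·0 + 1/4·1/2 + 1/4·1/4 = 1/4.
Similarly for Rh via the mother's Rh distribution: P(Rh+) = 7/8.
Independent loci: 1/4 × 7/8 = 7/32.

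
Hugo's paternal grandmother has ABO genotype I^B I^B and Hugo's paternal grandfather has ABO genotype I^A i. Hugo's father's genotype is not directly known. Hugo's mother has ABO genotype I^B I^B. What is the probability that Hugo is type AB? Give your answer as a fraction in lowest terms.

1/4

Hugo's father's ABO genotype from I^B I^B × I^A i: 1/2 I^A I^B, 1/2 I^B i.
Crossing each possibility with the mother I^B I^B and summing P(type AB): 1/2·1/2 + 1/2·0 = 1/4.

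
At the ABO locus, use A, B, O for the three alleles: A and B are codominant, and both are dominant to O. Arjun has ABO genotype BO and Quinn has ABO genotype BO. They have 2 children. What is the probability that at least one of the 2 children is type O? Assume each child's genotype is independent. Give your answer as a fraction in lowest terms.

7/16

ABO cross BO × BO → 1/4 O, 3/4 B.
So P(type O) = 1/4 per child.
P(none) = (3/4)^2 = 9/16; P(at least one) = 1 − 9/16 = 7/16.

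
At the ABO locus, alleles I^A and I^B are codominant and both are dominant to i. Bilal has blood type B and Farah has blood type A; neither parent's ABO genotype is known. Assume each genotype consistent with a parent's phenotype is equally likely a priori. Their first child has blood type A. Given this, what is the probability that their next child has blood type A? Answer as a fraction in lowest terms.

Possible genotypes: Bilal ∈ {I^B I^B, I^B i}; Farah ∈ {I^A I^A, I^A i}.
Weight each parental genotype pair by prior × P(type-A child):
  I^B i × I^A I^A: posterior weight 2/3; P(next child type A) = 1/2.
  I^B i × I^A i: posterior weight 1/3; P(next child type A) = 1/4.
Weighted sum = 5/12.

5/12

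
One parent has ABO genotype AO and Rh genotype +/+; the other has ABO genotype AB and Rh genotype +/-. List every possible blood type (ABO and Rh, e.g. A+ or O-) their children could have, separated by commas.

A+, B+, AB+

Gametes from AO × AB give offspring ABO genotypes AA, AB, AO, BO, i.e. phenotypes A, B, AB.
Rh cross +/+ × +/- → phenotypes Rh+.
Combining independently: A+, B+, AB+.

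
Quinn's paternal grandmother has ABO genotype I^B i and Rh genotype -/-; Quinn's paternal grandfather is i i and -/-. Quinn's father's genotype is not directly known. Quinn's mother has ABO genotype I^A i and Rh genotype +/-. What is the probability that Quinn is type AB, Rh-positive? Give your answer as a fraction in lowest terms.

Quinn's father's ABO genotype from I^B i × i i: 1/2 I^B i, 1/2 i i.
Crossing each possibility with the mother I^A i and summing P(type AB): 1/2·1/4 + 1/2·0 = 1/8.
Similarly for Rh via the father's Rh distribution: P(Rh+) = 1/2.
Independent loci: 1/8 × 1/2 = 1/16.

1/16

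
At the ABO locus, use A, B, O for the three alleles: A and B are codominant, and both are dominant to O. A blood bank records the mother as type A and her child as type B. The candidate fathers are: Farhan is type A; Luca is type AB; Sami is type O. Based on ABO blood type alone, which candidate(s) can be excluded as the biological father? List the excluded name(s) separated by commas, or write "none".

A candidate is excluded only if no genotype consistent with his phenotype could produce a type B child with a type A mother.
Farhan (type A): no genotype consistent with that phenotype can produce a type-B child with a type-A mother.
Sami (type O): no genotype consistent with that phenotype can produce a type-B child with a type-A mother.

Farhan, Sami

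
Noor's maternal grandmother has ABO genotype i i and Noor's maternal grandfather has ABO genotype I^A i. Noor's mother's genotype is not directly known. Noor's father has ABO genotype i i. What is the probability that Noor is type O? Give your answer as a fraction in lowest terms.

3/4

Noor's mother's ABO genotype from i i × I^A i: 1/2 I^A i, 1/2 i i.
Crossing each possibility with the father i i and summing P(type O): 1/2·1/2 + 1/2·1 = 3/4.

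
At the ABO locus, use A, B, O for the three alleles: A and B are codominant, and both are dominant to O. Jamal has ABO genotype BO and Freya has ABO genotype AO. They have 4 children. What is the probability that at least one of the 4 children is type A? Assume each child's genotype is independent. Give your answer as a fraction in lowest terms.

175/256

ABO cross BO × AO → 1/4 O, 1/4 A, 1/4 B, 1/4 AB.
So P(type A) = 1/4 per child.
P(none) = (3/4)^4 = 81/256; P(at least one) = 1 − 81/256 = 175/256.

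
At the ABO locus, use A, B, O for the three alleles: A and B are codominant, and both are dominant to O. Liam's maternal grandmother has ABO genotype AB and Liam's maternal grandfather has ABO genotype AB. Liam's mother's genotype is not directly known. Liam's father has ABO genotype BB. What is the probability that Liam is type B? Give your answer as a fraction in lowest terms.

Liam's mother's ABO genotype from AB × AB: 1/4 AA, 1/2 AB, 1/4 BB.
Crossing each possibility with the father BB and summing P(type B): 1/4·0 + 1/2·1/2 + 1/4·1 = 1/2.

1/2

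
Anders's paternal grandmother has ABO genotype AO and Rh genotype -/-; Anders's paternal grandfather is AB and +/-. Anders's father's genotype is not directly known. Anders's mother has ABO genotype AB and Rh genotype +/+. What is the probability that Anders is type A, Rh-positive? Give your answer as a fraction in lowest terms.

Anders's father's ABO genotype from AO × AB: 1/4 AA, 1/4 AB, 1/4 AO, 1/4 BO.
Crossing each possibility with the mother AB and summing P(type A): 1/4·1/2 + 1/4·1/4 + 1/4·1/2 + 1/4·1/4 = 3/8.
Similarly for Rh via the father's Rh distribution: P(Rh+) = 1.
Independent loci: 3/8 × 1 = 3/8.

3/8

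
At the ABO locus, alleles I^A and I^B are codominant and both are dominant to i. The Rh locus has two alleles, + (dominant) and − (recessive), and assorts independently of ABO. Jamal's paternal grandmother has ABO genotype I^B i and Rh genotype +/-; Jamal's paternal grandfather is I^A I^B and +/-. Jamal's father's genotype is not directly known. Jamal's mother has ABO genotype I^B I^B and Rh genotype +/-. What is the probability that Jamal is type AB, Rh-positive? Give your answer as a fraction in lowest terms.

3/16

Jamal's father's ABO genotype from I^B i × I^A I^B: 1/4 I^A I^B, 1/4 I^A i, 1/4 I^B I^B, 1/4 I^B i.
Crossing each possibility with the mother I^B I^B and summing P(type AB): 1/4·1/2 + 1/4·1/2 + 1/4·0 + 1/4·0 = 1/4.
Similarly for Rh via the father's Rh distribution: P(Rh+) = 3/4.
Independent loci: 1/4 × 3/4 = 3/16.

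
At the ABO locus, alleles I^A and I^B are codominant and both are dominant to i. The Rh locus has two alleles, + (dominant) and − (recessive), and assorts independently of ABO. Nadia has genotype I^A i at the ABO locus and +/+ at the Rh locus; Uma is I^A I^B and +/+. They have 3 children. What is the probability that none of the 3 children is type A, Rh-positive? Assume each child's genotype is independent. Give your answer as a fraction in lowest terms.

1/8

ABO cross I^A i × I^A I^B → 1/2 A, 1/4 B, 1/4 AB.
Rh cross +/+ × +/+ → 1 Rh+; so P(type A, Rh-positive) = 1/2 × 1 = 1/2 per child.
P(not type A, Rh-positive) = 1/2 for one child; (1/2)^3 = 1/8.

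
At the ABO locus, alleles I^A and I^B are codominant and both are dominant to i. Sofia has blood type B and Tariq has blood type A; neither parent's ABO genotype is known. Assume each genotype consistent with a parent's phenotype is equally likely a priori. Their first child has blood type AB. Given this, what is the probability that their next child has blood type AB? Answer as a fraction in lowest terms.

25/36

Possible genotypes: Sofia ∈ {I^B I^B, I^B i}; Tariq ∈ {I^A I^A, I^A i}.
Weight each parental genotype pair by prior × P(type-AB child):
  I^B I^B × I^A I^A: posterior weight 4/9; P(next child type AB) = 1.
  I^B I^B × I^A i: posterior weight 2/9; P(next child type AB) = 1/2.
  I^B i × I^A I^A: posterior weight 2/9; P(next child type AB) = 1/2.
  I^B i × I^A i: posterior weight 1/9; P(next child type AB) = 1/4.
Weighted sum = 25/36.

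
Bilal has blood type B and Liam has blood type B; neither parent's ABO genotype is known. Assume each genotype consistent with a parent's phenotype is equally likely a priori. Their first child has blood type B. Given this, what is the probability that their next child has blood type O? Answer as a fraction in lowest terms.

Possible genotypes: Bilal ∈ {I^B I^B, I^B i}; Liam ∈ {I^B I^B, I^B i}.
Weight each parental genotype pair by prior × P(type-B child):
  I^B I^B × I^B I^B: posterior weight 4/15; P(next child type O) = 0.
  I^B I^B × I^B i: posterior weight 4/15; P(next child type O) = 0.
  I^B i × I^B I^B: posterior weight 4/15; P(next child type O) = 0.
  I^B i × I^B i: posterior weight 1/5; P(next child type O) = 1/4.
Weighted sum = 1/20.

1/20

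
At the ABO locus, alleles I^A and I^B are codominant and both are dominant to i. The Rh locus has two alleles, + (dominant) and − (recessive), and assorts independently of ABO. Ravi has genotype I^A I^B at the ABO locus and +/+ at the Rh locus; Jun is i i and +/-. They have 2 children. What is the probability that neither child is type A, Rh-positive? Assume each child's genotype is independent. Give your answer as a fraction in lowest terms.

1/4

ABO cross I^A I^B × i i → 1/2 A, 1/2 B.
Rh cross +/+ × +/- → 1 Rh+; so P(type A, Rh-positive) = 1/2 × 1 = 1/2 per child.
P(not type A, Rh-positive) = 1/2 for one child; (1/2)^2 = 1/4.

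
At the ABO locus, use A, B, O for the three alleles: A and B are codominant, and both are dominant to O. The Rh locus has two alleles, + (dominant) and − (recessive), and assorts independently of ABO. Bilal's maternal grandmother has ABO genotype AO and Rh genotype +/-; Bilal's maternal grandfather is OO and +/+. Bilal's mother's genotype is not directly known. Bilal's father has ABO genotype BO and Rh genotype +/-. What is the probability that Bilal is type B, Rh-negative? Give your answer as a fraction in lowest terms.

3/64

Bilal's mother's ABO genotype from AO × OO: 1/2 AO, 1/2 OO.
Crossing each possibility with the father BO and summing P(type B): 1/2·1/4 + 1/2·1/2 = 3/8.
Similarly for Rh via the mother's Rh distribution: P(Rh-) = 1/8.
Independent loci: 3/8 × 1/8 = 3/64.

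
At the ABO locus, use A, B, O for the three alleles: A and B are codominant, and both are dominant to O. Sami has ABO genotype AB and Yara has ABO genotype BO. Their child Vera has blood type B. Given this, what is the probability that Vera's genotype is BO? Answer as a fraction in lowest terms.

1/2

Cross AB × BO → 1/4 AB, 1/4 AO, 1/4 BB, 1/4 BO.
Type-B genotypes among offspring: BB (1/4), BO (1/4); total 1/2.
P(BO | type B) = (1/4) / (1/2) = 1/2.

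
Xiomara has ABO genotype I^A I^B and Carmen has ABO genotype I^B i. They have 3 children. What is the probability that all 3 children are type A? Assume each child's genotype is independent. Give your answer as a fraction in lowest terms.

ABO cross I^A I^B × I^B i → 1/4 A, 1/2 B, 1/4 AB.
So P(type A) = 1/4 per child.
All 3 independent: (1/4)^3 = 1/64.

1/64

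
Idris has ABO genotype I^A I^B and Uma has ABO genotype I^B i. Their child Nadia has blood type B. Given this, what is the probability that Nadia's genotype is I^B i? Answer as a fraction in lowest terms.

1/2

Cross I^A I^B × I^B i → 1/4 I^A I^B, 1/4 I^A i, 1/4 I^B I^B, 1/4 I^B i.
Type-B genotypes among offspring: I^B I^B (1/4), I^B i (1/4); total 1/2.
P(I^B i | type B) = (1/4) / (1/2) = 1/2.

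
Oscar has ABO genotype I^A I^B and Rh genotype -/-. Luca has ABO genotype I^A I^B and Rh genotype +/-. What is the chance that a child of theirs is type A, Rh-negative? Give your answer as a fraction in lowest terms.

1/8

ABO cross I^A I^B × I^A I^B → offspring phenotypes: 1/4 A, 1/4 B, 1/2 AB.
Rh cross -/- × +/- → 1/2 Rh+, 1/2 Rh-.
Independent loci: P(type A, Rh-negative) = 1/4 × 1/2 = 1/8.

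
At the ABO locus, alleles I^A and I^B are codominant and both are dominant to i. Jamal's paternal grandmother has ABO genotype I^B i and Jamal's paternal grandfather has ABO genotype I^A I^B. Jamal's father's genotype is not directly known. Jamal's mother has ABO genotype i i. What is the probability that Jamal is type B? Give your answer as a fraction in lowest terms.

Jamal's father's ABO genotype from I^B i × I^A I^B: 1/4 I^A I^B, 1/4 I^A i, 1/4 I^B I^B, 1/4 I^B i.
Crossing each possibility with the mother i i and summing P(type B): 1/4·1/2 + 1/4·0 + 1/4·1 + 1/4·1/2 = 1/2.

1/2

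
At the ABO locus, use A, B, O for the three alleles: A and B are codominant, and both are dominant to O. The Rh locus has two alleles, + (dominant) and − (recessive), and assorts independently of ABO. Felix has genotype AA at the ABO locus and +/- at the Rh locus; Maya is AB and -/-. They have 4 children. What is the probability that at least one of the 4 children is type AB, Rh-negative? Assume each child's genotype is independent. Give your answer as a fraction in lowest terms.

175/256

ABO cross AA × AB → 1/2 A, 1/2 AB.
Rh cross +/- × -/- → 1/2 Rh+, 1/2 Rh-; so P(type AB, Rh-negative) = 1/2 × 1/2 = 1/4 per child.
P(none) = (3/4)^4 = 81/256; P(at least one) = 1 − 81/256 = 175/256.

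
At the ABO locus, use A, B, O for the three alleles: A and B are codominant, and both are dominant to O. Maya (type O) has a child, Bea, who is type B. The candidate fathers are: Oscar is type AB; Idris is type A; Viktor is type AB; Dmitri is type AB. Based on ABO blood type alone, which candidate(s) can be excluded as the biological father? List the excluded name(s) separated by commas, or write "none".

Idris

A candidate is excluded only if no genotype consistent with his phenotype could produce a type B child with a type O mother.
Idris (type A): no genotype consistent with that phenotype can produce a type-B child with a type-O mother.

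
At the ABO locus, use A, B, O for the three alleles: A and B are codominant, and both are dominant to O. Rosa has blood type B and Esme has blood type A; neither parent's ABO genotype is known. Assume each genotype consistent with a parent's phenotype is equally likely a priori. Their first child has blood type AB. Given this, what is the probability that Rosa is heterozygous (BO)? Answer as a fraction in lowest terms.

1/3

Possible genotypes: Rosa ∈ {BB, BO}; Esme ∈ {AA, AO}.
Weight each parental genotype pair by prior × P(type-AB child):
  BB × AA: posterior weight 4/9.
  BB × AO: posterior weight 2/9.
  BO × AA: posterior weight 2/9.
  BO × AO: posterior weight 1/9.
Sum the posterior weight over pairs where Rosa is BO: 1/3.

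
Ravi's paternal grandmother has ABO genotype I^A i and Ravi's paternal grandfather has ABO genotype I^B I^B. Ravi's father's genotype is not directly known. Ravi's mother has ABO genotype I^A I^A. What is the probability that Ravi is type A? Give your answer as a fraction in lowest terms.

Ravi's father's ABO genotype from I^A i × I^B I^B: 1/2 I^A I^B, 1/2 I^B i.
Crossing each possibility with the mother I^A I^A and summing P(type A): 1/2·1/2 + 1/2·1/2 = 1/2.

1/2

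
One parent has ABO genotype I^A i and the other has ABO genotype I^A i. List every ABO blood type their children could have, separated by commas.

Gametes from I^A i × I^A i give offspring ABO genotypes I^A I^A, I^A i, i i, i.e. phenotypes O, A.

O, A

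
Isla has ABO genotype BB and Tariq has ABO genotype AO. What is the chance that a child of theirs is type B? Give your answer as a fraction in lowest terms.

1/2

ABO cross BB × AO → offspring phenotypes: 1/2 B, 1/2 AB.
So P(type B) = 1/2.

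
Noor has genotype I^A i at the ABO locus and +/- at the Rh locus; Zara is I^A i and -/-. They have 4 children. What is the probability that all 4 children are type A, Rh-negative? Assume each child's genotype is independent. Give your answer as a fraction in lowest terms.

ABO cross I^A i × I^A i → 1/4 O, 3/4 A.
Rh cross +/- × -/- → 1/2 Rh+, 1/2 Rh-; so P(type A, Rh-negative) = 3/4 × 1/2 = 3/8 per child.
All 4 independent: (3/8)^4 = 81/4096.

81/4096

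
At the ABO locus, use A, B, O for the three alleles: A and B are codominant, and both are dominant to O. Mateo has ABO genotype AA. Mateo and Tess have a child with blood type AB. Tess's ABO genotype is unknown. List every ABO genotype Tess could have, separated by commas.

For each candidate genotype of Tess, check whether crossing it with AA can produce every observed child phenotype.
  AA → possible child types {A} ✗
  AB → possible child types {A, AB} ✓
  AO → possible child types {A} ✗
  BB → possible child types {AB} ✓
  BO → possible child types {A, AB} ✓
  OO → possible child types {A} ✗

AB, BB, BO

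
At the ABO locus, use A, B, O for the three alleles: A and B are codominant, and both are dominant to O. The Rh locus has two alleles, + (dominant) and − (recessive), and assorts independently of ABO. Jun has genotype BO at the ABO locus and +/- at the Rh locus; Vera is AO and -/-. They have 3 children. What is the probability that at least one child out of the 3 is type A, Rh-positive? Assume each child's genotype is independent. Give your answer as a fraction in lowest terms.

169/512

ABO cross BO × AO → 1/4 O, 1/4 A, 1/4 B, 1/4 AB.
Rh cross +/- × -/- → 1/2 Rh+, 1/2 Rh-; so P(type A, Rh-positive) = 1/4 × 1/2 = 1/8 per child.
P(none) = (7/8)^3 = 343/512; P(at least one) = 1 − 343/512 = 169/512.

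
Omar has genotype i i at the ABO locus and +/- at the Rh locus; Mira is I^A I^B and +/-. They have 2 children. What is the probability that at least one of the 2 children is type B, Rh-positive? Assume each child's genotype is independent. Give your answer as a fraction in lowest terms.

39/64

ABO cross i i × I^A I^B → 1/2 A, 1/2 B.
Rh cross +/- × +/- → 3/4 Rh+, 1/4 Rh-; so P(type B, Rh-positive) = 1/2 × 3/4 = 3/8 per child.
P(none) = (5/8)^2 = 25/64; P(at least one) = 1 − 25/64 = 39/64.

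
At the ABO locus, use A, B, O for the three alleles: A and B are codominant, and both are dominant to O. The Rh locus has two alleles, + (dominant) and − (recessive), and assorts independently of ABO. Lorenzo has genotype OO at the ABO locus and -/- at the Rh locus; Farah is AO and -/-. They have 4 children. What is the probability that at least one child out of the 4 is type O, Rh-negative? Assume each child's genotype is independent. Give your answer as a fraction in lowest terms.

ABO cross OO × AO → 1/2 O, 1/2 A.
Rh cross -/- × -/- → 1 Rh-; so P(type O, Rh-negative) = 1/2 × 1 = 1/2 per child.
P(none) = (1/2)^4 = 1/16; P(at least one) = 1 − 1/16 = 15/16.

15/16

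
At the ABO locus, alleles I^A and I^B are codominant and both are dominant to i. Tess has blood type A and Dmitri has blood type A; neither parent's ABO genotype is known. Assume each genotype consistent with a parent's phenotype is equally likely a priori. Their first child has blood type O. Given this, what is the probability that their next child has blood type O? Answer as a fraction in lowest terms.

Possible genotypes: Tess ∈ {I^A I^A, I^A i}; Dmitri ∈ {I^A I^A, I^A i}.
Weight each parental genotype pair by prior × P(type-O child):
  I^A i × I^A i: posterior weight 1; P(next child type O) = 1/4.
Weighted sum = 1/4.

1/4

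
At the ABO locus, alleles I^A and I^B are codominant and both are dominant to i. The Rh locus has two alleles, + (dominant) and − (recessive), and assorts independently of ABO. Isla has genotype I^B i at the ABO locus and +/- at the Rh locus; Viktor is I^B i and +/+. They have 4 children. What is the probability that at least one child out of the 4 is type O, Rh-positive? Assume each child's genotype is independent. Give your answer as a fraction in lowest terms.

175/256

ABO cross I^B i × I^B i → 1/4 O, 3/4 B.
Rh cross +/- × +/+ → 1 Rh+; so P(type O, Rh-positive) = 1/4 × 1 = 1/4 per child.
P(none) = (3/4)^4 = 81/256; P(at least one) = 1 − 81/256 = 175/256.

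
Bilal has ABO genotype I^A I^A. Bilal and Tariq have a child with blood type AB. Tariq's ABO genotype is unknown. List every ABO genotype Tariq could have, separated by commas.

I^A I^B, I^B I^B, I^B i

For each candidate genotype of Tariq, check whether crossing it with I^A I^A can produce every observed child phenotype.
  I^A I^A → possible child types {A} ✗
  I^A I^B → possible child types {A, AB} ✓
  I^A i → possible child types {A} ✗
  I^B I^B → possible child types {AB} ✓
  I^B i → possible child types {A, AB} ✓
  i i → possible child types {A} ✗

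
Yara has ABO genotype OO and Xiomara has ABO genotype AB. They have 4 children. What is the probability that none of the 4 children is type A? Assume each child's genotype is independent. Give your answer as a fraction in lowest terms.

1/16

ABO cross OO × AB → 1/2 A, 1/2 B.
So P(type A) = 1/2 per child.
P(not type A) = 1/2 for one child; (1/2)^4 = 1/16.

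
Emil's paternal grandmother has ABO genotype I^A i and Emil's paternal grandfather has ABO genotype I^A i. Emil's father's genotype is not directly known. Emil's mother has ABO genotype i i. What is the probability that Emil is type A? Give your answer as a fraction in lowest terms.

Emil's father's ABO genotype from I^A i × I^A i: 1/4 I^A I^A, 1/2 I^A i, 1/4 i i.
Crossing each possibility with the mother i i and summing P(type A): 1/4·1 + 1/2·1/2 + 1/4·0 = 1/2.

1/2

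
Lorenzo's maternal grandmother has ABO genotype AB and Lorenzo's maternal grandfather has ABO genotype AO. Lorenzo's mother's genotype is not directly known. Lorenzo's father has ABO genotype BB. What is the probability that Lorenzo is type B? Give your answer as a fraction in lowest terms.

1/2

Lorenzo's mother's ABO genotype from AB × AO: 1/4 AA, 1/4 AB, 1/4 AO, 1/4 BO.
Crossing each possibility with the father BB and summing P(type B): 1/4·0 + 1/4·1/2 + 1/4·1/2 + 1/4·1 = 1/2.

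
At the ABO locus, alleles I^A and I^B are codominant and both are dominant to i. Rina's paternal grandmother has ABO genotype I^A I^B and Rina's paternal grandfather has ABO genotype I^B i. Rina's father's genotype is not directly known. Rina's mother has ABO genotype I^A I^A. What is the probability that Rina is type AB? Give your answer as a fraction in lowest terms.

1/2

Rina's father's ABO genotype from I^A I^B × I^B i: 1/4 I^A I^B, 1/4 I^A i, 1/4 I^B I^B, 1/4 I^B i.
Crossing each possibility with the mother I^A I^A and summing P(type AB): 1/4·1/2 + 1/4·0 + 1/4·1 + 1/4·1/2 = 1/2.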